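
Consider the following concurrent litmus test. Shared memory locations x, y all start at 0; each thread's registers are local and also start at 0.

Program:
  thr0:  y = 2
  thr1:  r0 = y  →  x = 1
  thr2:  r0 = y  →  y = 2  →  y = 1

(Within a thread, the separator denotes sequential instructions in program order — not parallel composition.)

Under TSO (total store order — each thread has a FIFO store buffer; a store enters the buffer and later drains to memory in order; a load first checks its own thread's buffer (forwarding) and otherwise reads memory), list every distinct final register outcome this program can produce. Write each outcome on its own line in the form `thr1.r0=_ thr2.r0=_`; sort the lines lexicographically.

thr1.r0=0 thr2.r0=0
thr1.r0=0 thr2.r0=2
thr1.r0=1 thr2.r0=0
thr1.r0=1 thr2.r0=2
thr1.r0=2 thr2.r0=0
thr1.r0=2 thr2.r0=2

outcome vector order: (thr1.r0,thr2.r0)
|TSO outcomes| = 6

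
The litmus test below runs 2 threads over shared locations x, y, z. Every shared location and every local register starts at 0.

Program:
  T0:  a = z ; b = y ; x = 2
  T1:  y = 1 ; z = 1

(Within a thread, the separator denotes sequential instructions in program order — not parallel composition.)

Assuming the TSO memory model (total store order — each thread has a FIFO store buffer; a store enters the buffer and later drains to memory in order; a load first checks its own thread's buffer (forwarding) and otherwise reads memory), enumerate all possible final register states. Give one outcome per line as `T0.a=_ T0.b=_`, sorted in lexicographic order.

outcome vector order: (T0.a,T0.b)
|TSO outcomes| = 3

T0.a=0 T0.b=0
T0.a=0 T0.b=1
T0.a=1 T0.b=1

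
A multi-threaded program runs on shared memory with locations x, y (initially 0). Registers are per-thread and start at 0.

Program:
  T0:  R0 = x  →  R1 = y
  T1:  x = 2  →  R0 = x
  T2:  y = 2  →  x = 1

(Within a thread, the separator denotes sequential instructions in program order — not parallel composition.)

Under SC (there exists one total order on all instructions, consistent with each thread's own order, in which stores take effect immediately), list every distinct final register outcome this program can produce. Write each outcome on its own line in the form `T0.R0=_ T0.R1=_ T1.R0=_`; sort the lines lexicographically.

T0.R0=0 T0.R1=0 T1.R0=1
T0.R0=0 T0.R1=0 T1.R0=2
T0.R0=0 T0.R1=2 T1.R0=1
T0.R0=0 T0.R1=2 T1.R0=2
T0.R0=1 T0.R1=2 T1.R0=1
T0.R0=1 T0.R1=2 T1.R0=2
T0.R0=2 T0.R1=0 T1.R0=1
T0.R0=2 T0.R1=0 T1.R0=2
T0.R0=2 T0.R1=2 T1.R0=1
T0.R0=2 T0.R1=2 T1.R0=2

outcome vector order: (T0.R0,T0.R1,T1.R0)
|SC outcomes| = 10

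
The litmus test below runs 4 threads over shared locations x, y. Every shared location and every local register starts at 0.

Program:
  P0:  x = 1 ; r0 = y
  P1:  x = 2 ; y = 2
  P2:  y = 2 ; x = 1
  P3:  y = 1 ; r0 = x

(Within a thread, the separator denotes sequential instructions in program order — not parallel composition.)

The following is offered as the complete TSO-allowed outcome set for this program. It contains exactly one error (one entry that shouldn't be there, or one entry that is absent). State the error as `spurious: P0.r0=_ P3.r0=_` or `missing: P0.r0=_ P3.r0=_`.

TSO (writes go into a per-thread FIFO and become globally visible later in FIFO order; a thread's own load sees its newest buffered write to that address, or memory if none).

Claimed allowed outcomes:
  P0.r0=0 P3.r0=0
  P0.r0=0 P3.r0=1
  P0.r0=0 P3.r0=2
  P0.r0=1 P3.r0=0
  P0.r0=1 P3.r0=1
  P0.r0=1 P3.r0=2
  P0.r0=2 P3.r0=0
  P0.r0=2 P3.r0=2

missing: P0.r0=2 P3.r0=1

outcome vector order: (P0.r0,P3.r0)
TSO: 9 outcomes — {00, 01, 02, 10, 11, 12, 20, 21, 22}
TSO∖claimed = {21}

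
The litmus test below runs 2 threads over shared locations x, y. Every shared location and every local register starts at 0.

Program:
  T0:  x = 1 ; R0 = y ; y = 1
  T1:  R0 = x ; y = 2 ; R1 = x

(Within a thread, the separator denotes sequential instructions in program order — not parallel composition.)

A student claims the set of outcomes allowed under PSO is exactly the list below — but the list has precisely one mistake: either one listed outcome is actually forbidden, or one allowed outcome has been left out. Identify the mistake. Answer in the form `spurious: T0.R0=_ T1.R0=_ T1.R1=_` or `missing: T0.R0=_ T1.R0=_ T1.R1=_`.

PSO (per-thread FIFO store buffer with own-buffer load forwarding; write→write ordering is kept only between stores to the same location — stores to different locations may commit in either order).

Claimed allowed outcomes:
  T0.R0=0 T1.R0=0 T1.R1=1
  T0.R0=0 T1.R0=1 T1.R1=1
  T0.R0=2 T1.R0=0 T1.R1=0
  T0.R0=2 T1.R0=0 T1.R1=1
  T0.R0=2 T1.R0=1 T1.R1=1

outcome vector order: (T0.R0,T1.R0,T1.R1)
under PSO → 000; 001; 011; 200; 201; 211
PSO∖claimed = {000}

missing: T0.R0=0 T1.R0=0 T1.R1=0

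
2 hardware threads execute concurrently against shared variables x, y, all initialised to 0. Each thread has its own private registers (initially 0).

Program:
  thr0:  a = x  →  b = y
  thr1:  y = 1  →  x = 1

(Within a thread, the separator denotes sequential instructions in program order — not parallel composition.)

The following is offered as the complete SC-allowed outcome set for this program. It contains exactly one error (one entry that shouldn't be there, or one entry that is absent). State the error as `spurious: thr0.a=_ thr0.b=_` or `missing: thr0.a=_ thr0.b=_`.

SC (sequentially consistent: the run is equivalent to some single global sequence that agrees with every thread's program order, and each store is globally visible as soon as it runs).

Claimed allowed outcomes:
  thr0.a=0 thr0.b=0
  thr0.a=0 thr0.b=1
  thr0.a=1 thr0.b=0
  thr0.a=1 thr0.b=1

spurious: thr0.a=1 thr0.b=0

outcome vector order: (thr0.a,thr0.b)
under SC → <0 0>; <0 1>; <1 1>
claimed∖SC = {<1 0>}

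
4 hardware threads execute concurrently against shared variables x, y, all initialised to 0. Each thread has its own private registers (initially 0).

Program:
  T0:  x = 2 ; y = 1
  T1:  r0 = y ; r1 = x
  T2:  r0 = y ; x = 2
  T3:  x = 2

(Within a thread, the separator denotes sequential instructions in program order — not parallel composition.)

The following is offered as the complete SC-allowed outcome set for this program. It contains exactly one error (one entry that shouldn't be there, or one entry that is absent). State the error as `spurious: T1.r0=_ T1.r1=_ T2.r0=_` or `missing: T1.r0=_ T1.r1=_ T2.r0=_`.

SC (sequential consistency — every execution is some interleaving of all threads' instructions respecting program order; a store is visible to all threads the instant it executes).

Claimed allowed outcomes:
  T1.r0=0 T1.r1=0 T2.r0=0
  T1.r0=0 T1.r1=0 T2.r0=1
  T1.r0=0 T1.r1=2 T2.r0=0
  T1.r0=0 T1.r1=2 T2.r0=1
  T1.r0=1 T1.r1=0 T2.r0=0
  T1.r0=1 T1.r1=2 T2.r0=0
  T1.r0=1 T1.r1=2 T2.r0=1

outcome vector order: (T1.r0,T1.r1,T2.r0)
SC: 6 outcomes — {000 001 020 021 120 121}
claimed∖SC = {100}

spurious: T1.r0=1 T1.r1=0 T2.r0=0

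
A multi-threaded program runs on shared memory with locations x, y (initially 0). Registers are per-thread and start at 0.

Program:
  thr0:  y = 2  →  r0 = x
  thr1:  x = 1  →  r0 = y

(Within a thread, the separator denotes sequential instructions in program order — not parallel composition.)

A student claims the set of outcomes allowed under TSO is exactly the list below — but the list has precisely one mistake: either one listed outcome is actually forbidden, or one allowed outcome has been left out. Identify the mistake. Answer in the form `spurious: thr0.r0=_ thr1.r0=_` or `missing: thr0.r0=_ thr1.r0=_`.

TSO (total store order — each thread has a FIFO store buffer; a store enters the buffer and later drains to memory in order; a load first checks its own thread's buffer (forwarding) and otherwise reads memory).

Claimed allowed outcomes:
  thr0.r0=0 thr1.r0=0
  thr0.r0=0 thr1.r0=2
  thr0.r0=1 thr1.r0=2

missing: thr0.r0=1 thr1.r0=0

outcome vector order: (thr0.r0,thr1.r0)
TSO: 4 outcomes — {0/0, 0/2, 1/0, 1/2}
TSO∖claimed = {1/0}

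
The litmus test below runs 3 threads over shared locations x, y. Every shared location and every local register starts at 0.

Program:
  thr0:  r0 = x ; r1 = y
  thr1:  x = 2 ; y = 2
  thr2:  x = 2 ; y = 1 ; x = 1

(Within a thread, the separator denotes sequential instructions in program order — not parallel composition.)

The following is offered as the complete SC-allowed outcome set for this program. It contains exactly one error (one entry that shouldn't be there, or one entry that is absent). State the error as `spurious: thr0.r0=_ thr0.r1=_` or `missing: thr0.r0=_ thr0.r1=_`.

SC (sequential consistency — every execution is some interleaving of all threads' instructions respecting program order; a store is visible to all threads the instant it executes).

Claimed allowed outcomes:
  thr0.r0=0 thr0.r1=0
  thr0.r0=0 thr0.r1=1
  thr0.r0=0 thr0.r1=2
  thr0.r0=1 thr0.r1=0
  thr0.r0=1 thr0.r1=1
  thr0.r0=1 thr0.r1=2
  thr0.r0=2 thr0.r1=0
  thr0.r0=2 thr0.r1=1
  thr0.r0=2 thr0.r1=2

spurious: thr0.r0=1 thr0.r1=0

outcome vector order: (thr0.r0,thr0.r1)
SC (8): 0/0 0/1 0/2 1/1 1/2 2/0 2/1 2/2
claimed∖SC = {1/0}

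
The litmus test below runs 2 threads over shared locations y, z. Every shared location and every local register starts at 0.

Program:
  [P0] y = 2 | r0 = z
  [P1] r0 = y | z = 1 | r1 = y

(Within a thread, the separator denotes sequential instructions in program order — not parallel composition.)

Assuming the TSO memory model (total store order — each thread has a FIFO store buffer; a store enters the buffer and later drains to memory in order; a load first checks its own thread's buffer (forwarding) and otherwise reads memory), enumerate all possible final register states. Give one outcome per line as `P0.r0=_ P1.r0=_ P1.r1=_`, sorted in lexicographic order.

P0.r0=0 P1.r0=0 P1.r1=0
P0.r0=0 P1.r0=0 P1.r1=2
P0.r0=0 P1.r0=2 P1.r1=2
P0.r0=1 P1.r0=0 P1.r1=0
P0.r0=1 P1.r0=0 P1.r1=2
P0.r0=1 P1.r0=2 P1.r1=2

outcome vector order: (P0.r0,P1.r0,P1.r1)
|TSO outcomes| = 6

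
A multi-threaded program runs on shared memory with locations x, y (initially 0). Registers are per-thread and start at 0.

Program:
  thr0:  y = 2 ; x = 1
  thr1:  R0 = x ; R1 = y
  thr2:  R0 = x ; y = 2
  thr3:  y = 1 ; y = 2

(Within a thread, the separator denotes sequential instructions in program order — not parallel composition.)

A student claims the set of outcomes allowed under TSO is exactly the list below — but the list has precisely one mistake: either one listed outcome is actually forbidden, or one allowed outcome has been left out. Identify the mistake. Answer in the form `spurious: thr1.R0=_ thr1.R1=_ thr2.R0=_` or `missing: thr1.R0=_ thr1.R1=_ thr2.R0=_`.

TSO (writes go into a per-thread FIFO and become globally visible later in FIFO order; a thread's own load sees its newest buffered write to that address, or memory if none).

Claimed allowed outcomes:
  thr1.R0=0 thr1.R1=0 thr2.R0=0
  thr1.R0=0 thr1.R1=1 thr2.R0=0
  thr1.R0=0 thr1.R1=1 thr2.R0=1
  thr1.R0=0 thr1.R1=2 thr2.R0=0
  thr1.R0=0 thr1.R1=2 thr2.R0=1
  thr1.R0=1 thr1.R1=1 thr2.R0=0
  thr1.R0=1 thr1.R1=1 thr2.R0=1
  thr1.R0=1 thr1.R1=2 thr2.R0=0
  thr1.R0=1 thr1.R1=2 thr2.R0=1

outcome vector order: (thr1.R0,thr1.R1,thr2.R0)
TSO: 10 outcomes — {0/0/0; 0/0/1; 0/1/0; 0/1/1; 0/2/0; 0/2/1; 1/1/0; 1/1/1; 1/2/0; 1/2/1}
TSO∖claimed = {0/0/1}

missing: thr1.R0=0 thr1.R1=0 thr2.R0=1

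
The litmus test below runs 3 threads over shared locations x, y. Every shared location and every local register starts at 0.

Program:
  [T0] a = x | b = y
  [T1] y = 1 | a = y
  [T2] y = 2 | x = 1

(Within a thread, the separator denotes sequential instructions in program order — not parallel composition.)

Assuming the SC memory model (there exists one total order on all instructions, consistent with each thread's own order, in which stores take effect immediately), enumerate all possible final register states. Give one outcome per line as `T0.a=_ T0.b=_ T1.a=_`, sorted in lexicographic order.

T0.a=0 T0.b=0 T1.a=1
T0.a=0 T0.b=0 T1.a=2
T0.a=0 T0.b=1 T1.a=1
T0.a=0 T0.b=1 T1.a=2
T0.a=0 T0.b=2 T1.a=1
T0.a=0 T0.b=2 T1.a=2
T0.a=1 T0.b=1 T1.a=1
T0.a=1 T0.b=2 T1.a=1
T0.a=1 T0.b=2 T1.a=2

outcome vector order: (T0.a,T0.b,T1.a)
|SC outcomes| = 9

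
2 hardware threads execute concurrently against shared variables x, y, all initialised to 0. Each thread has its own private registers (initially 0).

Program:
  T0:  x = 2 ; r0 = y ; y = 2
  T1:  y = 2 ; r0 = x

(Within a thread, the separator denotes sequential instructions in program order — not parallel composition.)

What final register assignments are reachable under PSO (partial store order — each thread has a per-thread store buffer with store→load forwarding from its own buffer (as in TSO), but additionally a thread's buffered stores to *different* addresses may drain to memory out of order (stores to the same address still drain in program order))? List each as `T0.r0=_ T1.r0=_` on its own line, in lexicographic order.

outcome vector order: (T0.r0,T1.r0)
|PSO outcomes| = 4

T0.r0=0 T1.r0=0
T0.r0=0 T1.r0=2
T0.r0=2 T1.r0=0
T0.r0=2 T1.r0=2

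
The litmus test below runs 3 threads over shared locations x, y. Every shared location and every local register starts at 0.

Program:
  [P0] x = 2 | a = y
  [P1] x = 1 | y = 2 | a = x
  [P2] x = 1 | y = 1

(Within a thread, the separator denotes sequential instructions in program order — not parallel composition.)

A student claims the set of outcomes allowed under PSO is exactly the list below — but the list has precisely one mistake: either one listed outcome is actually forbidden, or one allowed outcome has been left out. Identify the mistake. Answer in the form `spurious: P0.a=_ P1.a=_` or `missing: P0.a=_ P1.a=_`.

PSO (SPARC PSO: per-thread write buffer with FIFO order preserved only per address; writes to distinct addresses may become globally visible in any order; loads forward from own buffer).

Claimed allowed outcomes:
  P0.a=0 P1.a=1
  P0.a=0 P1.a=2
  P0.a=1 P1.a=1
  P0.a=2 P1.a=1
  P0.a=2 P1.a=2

missing: P0.a=1 P1.a=2

outcome vector order: (P0.a,P1.a)
[PSO] allowed = {<0 1>; <0 2>; <1 1>; <1 2>; <2 1>; <2 2>}
PSO∖claimed = {<1 2>}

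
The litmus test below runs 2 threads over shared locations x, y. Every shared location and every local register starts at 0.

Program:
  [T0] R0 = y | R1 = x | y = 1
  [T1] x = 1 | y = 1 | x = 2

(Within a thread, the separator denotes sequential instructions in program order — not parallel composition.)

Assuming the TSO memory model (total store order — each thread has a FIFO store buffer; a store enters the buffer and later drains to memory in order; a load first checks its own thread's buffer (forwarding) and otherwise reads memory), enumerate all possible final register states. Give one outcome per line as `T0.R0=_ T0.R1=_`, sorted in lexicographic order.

T0.R0=0 T0.R1=0
T0.R0=0 T0.R1=1
T0.R0=0 T0.R1=2
T0.R0=1 T0.R1=1
T0.R0=1 T0.R1=2

outcome vector order: (T0.R0,T0.R1)
|TSO outcomes| = 5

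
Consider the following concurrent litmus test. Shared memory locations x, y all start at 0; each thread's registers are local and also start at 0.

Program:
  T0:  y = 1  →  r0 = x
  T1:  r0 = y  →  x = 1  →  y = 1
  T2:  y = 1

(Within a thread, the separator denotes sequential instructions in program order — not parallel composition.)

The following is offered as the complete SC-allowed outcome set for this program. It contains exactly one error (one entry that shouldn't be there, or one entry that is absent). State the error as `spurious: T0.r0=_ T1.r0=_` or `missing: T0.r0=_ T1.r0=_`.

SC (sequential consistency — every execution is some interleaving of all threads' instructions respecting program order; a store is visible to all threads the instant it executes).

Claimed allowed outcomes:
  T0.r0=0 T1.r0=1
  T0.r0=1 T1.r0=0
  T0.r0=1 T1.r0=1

outcome vector order: (T0.r0,T1.r0)
SC (4): 0/0, 0/1, 1/0, 1/1
SC∖claimed = {0/0}

missing: T0.r0=0 T1.r0=0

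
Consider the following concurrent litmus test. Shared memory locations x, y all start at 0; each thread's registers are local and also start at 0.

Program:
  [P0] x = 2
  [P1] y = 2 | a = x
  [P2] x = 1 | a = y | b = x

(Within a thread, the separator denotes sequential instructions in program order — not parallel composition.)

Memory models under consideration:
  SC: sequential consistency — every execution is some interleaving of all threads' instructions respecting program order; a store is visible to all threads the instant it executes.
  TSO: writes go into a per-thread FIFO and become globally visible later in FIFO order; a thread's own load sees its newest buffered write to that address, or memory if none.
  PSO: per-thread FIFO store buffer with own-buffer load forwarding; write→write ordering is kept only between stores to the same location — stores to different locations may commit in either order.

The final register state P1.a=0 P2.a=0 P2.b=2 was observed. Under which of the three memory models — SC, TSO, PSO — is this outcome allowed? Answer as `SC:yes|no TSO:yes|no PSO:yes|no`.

SC:no TSO:yes PSO:yes

outcome vector order: (P1.a,P2.a,P2.b)
[SC] allowed = {(0,2,1); (0,2,2); (1,0,1); (1,0,2); (1,2,1); (1,2,2); (2,0,1); (2,0,2); (2,2,1); (2,2,2)}
[TSO] allowed = {(0,0,1); (0,0,2); (0,2,1); (0,2,2); (1,0,1); (1,0,2); (1,2,1); (1,2,2); (2,0,1); (2,0,2); (2,2,1); (2,2,2)}
[PSO] allowed = {(0,0,1); (0,0,2); (0,2,1); (0,2,2); (1,0,1); (1,0,2); (1,2,1); (1,2,2); (2,0,1); (2,0,2); (2,2,1); (2,2,2)}
target (0,0,2) ∈ {TSO,PSO}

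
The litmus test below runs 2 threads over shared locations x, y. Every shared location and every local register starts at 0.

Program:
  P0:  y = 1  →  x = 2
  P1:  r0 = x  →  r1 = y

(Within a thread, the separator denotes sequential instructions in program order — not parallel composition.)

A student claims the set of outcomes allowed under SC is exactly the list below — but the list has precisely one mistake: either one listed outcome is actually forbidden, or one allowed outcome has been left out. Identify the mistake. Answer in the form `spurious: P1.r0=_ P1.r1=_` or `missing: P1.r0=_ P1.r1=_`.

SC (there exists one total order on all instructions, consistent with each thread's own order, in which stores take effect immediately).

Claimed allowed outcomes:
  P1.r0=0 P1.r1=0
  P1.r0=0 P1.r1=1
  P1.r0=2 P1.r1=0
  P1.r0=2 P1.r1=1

outcome vector order: (P1.r0,P1.r1)
under SC → <0 0>; <0 1>; <2 1>
claimed∖SC = {<2 0>}

spurious: P1.r0=2 P1.r1=0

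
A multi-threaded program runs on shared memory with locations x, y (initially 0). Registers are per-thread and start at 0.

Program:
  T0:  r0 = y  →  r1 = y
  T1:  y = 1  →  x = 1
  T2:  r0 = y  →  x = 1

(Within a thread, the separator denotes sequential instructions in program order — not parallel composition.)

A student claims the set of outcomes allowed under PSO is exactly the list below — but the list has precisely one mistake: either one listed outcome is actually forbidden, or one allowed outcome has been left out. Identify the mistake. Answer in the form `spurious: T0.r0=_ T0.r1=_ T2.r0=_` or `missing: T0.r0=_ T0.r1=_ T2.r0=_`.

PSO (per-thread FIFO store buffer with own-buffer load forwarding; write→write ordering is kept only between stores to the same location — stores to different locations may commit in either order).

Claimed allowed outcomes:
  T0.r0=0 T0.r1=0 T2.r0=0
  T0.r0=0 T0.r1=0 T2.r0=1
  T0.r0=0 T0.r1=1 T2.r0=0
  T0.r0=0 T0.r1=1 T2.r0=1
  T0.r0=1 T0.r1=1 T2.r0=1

outcome vector order: (T0.r0,T0.r1,T2.r0)
under PSO → 000 001 010 011 110 111
PSO∖claimed = {110}

missing: T0.r0=1 T0.r1=1 T2.r0=0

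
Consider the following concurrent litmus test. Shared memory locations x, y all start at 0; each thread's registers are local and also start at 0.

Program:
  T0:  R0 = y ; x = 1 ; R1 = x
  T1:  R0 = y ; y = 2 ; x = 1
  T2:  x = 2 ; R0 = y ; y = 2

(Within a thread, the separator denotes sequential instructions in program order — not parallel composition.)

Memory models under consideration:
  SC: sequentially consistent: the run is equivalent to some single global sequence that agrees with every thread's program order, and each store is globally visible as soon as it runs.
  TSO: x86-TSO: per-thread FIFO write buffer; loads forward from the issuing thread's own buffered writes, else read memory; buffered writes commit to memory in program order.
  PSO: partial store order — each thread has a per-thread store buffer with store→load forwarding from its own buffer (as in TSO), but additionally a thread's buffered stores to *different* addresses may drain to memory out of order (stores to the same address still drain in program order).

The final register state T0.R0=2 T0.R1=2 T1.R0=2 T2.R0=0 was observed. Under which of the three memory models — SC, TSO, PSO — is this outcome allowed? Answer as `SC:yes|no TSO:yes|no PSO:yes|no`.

outcome vector order: (T0.R0,T0.R1,T1.R0,T2.R0)
under SC → 0/1/0/0; 0/1/0/2; 0/1/2/0; 0/2/0/0; 0/2/0/2; 0/2/2/0; 2/1/0/0; 2/1/0/2; 2/1/2/0; 2/2/0/2
under TSO → 0/1/0/0; 0/1/0/2; 0/1/2/0; 0/2/0/0; 0/2/0/2; 0/2/2/0; 2/1/0/0; 2/1/0/2; 2/1/2/0; 2/2/0/0; 2/2/0/2
under PSO → 0/1/0/0; 0/1/0/2; 0/1/2/0; 0/2/0/0; 0/2/0/2; 0/2/2/0; 2/1/0/0; 2/1/0/2; 2/1/2/0; 2/2/0/0; 2/2/0/2; 2/2/2/0
target 2/2/2/0 ∈ {PSO}

SC:no TSO:no PSO:yes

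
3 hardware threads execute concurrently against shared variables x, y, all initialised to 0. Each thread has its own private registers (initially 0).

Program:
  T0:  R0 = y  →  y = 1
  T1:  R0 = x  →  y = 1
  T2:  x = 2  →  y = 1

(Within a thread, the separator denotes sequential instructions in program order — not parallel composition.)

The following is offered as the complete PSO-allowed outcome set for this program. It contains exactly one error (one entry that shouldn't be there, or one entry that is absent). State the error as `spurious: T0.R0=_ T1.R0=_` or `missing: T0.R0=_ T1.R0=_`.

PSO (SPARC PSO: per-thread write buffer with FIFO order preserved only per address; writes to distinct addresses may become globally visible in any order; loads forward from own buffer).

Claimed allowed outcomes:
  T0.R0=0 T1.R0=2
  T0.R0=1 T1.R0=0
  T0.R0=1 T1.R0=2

outcome vector order: (T0.R0,T1.R0)
PSO (4): 00, 02, 10, 12
PSO∖claimed = {00}

missing: T0.R0=0 T1.R0=0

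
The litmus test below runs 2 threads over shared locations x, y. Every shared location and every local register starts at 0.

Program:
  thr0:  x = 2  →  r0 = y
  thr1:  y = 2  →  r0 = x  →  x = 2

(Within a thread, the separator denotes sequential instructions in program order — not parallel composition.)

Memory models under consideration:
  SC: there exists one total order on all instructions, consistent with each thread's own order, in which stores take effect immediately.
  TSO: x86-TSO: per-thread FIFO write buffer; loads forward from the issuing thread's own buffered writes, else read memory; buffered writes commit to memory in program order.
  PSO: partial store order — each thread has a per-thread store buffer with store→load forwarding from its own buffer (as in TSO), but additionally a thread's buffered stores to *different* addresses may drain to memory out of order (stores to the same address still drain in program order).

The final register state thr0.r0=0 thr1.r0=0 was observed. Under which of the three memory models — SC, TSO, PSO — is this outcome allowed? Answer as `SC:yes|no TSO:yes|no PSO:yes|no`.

SC:no TSO:yes PSO:yes

outcome vector order: (thr0.r0,thr1.r0)
[SC] allowed = {0/2; 2/0; 2/2}
[TSO] allowed = {0/0; 0/2; 2/0; 2/2}
[PSO] allowed = {0/0; 0/2; 2/0; 2/2}
target 0/0 ∈ {TSO,PSO}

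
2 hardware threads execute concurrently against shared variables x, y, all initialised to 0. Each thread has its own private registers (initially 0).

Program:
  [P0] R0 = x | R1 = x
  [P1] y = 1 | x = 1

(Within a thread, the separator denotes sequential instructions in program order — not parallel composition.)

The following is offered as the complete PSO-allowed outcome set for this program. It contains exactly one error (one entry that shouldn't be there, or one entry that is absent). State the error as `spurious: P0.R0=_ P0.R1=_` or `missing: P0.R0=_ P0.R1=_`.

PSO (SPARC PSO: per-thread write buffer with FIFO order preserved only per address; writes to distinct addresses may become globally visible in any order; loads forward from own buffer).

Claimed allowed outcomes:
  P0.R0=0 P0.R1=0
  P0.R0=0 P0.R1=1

outcome vector order: (P0.R0,P0.R1)
under PSO → 00, 01, 11
PSO∖claimed = {11}

missing: P0.R0=1 P0.R1=1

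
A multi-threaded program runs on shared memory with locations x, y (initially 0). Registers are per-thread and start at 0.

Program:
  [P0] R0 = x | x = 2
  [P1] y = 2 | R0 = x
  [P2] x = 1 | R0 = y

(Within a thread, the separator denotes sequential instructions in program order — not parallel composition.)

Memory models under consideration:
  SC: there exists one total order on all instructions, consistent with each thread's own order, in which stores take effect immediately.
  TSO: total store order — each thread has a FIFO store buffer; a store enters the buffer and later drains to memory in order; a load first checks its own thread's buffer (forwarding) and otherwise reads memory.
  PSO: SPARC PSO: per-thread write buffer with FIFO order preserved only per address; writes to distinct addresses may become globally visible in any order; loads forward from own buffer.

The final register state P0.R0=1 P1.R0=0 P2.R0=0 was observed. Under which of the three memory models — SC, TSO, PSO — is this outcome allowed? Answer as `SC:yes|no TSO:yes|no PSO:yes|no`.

outcome vector order: (P0.R0,P1.R0,P2.R0)
under SC → <0 0 2>; <0 1 0>; <0 1 2>; <0 2 0>; <0 2 2>; <1 0 2>; <1 1 0>; <1 1 2>; <1 2 0>; <1 2 2>
under TSO → <0 0 0>; <0 0 2>; <0 1 0>; <0 1 2>; <0 2 0>; <0 2 2>; <1 0 0>; <1 0 2>; <1 1 0>; <1 1 2>; <1 2 0>; <1 2 2>
under PSO → <0 0 0>; <0 0 2>; <0 1 0>; <0 1 2>; <0 2 0>; <0 2 2>; <1 0 0>; <1 0 2>; <1 1 0>; <1 1 2>; <1 2 0>; <1 2 2>
target <1 0 0> ∈ {TSO,PSO}

SC:no TSO:yes PSO:yes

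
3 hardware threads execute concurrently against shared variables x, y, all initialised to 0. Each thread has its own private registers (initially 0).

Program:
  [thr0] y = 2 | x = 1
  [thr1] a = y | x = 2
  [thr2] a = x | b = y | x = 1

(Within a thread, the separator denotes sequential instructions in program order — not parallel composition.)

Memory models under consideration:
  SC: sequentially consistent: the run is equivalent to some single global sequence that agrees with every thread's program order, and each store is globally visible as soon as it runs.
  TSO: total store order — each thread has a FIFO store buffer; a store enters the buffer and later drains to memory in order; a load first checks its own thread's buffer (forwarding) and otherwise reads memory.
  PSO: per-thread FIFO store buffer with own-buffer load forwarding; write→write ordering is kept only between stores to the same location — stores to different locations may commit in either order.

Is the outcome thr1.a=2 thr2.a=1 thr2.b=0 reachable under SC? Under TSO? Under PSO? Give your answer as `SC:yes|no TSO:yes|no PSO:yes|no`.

SC:no TSO:no PSO:yes

outcome vector order: (thr1.a,thr2.a,thr2.b)
[SC] allowed = {0/0/0 0/0/2 0/1/2 0/2/0 0/2/2 2/0/0 2/0/2 2/1/2 2/2/2}
[TSO] allowed = {0/0/0 0/0/2 0/1/2 0/2/0 0/2/2 2/0/0 2/0/2 2/1/2 2/2/2}
[PSO] allowed = {0/0/0 0/0/2 0/1/0 0/1/2 0/2/0 0/2/2 2/0/0 2/0/2 2/1/0 2/1/2 2/2/2}
target 2/1/0 ∈ {PSO}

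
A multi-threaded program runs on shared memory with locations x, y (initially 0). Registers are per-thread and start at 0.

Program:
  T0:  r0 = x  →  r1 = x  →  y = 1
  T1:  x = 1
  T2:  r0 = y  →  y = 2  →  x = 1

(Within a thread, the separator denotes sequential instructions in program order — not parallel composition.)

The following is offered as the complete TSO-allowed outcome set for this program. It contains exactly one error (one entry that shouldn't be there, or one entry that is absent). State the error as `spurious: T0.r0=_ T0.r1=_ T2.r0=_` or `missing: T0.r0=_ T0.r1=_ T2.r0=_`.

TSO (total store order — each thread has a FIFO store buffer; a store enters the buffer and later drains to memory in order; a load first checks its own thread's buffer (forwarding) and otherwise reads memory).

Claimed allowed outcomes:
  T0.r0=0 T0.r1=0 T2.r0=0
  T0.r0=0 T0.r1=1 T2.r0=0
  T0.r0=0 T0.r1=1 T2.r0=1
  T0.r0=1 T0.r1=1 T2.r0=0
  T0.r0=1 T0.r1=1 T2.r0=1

outcome vector order: (T0.r0,T0.r1,T2.r0)
[TSO] allowed = {(0,0,0), (0,0,1), (0,1,0), (0,1,1), (1,1,0), (1,1,1)}
TSO∖claimed = {(0,0,1)}

missing: T0.r0=0 T0.r1=0 T2.r0=1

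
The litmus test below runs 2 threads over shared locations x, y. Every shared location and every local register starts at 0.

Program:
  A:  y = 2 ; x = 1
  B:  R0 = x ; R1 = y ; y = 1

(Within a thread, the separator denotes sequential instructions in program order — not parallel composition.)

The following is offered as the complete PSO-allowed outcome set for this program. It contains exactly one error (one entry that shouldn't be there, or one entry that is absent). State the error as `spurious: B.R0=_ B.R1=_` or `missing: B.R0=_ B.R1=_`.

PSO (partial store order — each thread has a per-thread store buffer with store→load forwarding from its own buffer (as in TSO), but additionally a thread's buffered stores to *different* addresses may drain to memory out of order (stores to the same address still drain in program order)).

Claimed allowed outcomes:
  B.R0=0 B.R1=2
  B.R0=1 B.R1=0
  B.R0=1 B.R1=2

outcome vector order: (B.R0,B.R1)
[PSO] allowed = {00; 02; 10; 12}
PSO∖claimed = {00}

missing: B.R0=0 B.R1=0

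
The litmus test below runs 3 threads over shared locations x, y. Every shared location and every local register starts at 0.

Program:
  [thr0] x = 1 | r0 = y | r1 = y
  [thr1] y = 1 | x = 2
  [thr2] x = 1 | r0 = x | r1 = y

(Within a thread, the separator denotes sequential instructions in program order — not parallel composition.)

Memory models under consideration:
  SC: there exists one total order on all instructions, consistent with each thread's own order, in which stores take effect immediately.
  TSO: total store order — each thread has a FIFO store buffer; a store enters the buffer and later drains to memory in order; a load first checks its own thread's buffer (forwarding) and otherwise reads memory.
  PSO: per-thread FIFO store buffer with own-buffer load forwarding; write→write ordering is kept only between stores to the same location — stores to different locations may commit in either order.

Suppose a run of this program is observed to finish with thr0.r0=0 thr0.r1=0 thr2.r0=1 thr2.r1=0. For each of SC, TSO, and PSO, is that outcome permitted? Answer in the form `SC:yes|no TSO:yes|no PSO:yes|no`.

outcome vector order: (thr0.r0,thr0.r1,thr2.r0,thr2.r1)
SC (9): 0010; 0011; 0021; 0110; 0111; 0121; 1110; 1111; 1121
TSO (9): 0010; 0011; 0021; 0110; 0111; 0121; 1110; 1111; 1121
PSO (12): 0010; 0011; 0020; 0021; 0110; 0111; 0120; 0121; 1110; 1111; 1120; 1121
target 0010 ∈ {SC,TSO,PSO}

SC:yes TSO:yes PSO:yes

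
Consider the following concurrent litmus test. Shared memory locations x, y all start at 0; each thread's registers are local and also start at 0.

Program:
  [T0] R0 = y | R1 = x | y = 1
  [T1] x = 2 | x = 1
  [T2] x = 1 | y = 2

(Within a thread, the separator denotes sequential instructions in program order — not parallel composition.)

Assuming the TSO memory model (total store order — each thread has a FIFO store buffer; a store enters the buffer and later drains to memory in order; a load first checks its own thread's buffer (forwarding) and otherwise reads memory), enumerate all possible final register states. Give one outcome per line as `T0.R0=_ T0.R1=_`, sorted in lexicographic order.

outcome vector order: (T0.R0,T0.R1)
|TSO outcomes| = 5

T0.R0=0 T0.R1=0
T0.R0=0 T0.R1=1
T0.R0=0 T0.R1=2
T0.R0=2 T0.R1=1
T0.R0=2 T0.R1=2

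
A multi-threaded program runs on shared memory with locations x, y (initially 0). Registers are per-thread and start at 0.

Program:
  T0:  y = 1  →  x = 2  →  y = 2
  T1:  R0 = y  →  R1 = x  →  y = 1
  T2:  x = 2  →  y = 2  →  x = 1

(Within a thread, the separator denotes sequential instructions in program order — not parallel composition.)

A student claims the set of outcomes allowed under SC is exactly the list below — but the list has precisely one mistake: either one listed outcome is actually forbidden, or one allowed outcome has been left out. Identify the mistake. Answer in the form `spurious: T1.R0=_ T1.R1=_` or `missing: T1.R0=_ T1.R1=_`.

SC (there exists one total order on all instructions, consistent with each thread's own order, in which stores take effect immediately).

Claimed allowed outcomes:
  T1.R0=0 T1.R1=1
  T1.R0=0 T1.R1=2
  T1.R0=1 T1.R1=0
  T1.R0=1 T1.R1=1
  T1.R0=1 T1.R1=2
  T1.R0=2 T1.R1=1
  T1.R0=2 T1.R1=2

missing: T1.R0=0 T1.R1=0

outcome vector order: (T1.R0,T1.R1)
[SC] allowed = {0/0; 0/1; 0/2; 1/0; 1/1; 1/2; 2/1; 2/2}
SC∖claimed = {0/0}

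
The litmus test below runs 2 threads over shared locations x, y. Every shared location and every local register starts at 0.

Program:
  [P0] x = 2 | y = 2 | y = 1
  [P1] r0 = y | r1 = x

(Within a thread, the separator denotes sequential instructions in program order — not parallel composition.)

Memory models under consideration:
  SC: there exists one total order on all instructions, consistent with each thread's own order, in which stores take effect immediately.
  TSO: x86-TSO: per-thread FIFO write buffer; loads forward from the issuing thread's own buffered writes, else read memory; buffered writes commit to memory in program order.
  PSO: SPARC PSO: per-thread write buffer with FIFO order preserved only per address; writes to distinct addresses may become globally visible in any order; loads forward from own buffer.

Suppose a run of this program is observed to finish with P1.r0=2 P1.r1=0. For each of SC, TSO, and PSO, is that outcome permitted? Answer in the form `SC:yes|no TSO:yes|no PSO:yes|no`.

outcome vector order: (P1.r0,P1.r1)
[SC] allowed = {00; 02; 12; 22}
[TSO] allowed = {00; 02; 12; 22}
[PSO] allowed = {00; 02; 10; 12; 20; 22}
target 20 ∈ {PSO}

SC:no TSO:no PSO:yes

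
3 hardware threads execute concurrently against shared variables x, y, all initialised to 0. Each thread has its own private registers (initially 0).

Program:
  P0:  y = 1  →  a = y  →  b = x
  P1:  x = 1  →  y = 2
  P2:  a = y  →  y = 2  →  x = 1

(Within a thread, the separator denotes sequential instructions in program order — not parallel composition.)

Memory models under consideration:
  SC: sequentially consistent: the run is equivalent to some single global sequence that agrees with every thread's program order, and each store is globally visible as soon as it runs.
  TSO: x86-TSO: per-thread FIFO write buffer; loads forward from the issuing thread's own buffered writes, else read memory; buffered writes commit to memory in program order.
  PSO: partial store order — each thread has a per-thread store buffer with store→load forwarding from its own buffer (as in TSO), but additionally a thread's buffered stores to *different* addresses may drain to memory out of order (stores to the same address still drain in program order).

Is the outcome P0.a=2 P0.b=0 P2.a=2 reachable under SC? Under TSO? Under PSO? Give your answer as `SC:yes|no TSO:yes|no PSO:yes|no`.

outcome vector order: (P0.a,P0.b,P2.a)
SC (11): <1 0 0> <1 0 1> <1 0 2> <1 1 0> <1 1 1> <1 1 2> <2 0 0> <2 0 1> <2 1 0> <2 1 1> <2 1 2>
TSO (11): <1 0 0> <1 0 1> <1 0 2> <1 1 0> <1 1 1> <1 1 2> <2 0 0> <2 0 1> <2 1 0> <2 1 1> <2 1 2>
PSO (12): <1 0 0> <1 0 1> <1 0 2> <1 1 0> <1 1 1> <1 1 2> <2 0 0> <2 0 1> <2 0 2> <2 1 0> <2 1 1> <2 1 2>
target <2 0 2> ∈ {PSO}

SC:no TSO:no PSO:yes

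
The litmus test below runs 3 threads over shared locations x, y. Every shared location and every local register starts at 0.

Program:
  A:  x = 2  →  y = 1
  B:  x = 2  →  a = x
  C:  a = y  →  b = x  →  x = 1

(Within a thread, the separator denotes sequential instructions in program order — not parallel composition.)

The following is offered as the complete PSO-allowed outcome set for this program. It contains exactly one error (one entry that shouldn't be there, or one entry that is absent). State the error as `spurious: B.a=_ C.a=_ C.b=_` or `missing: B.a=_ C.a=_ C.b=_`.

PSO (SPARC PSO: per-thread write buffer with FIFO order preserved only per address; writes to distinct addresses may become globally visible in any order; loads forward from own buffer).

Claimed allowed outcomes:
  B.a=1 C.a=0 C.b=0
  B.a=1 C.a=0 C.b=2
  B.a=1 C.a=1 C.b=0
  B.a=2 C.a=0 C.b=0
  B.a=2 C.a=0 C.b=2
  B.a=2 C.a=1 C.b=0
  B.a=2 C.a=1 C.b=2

outcome vector order: (B.a,C.a,C.b)
PSO: 8 outcomes — {1/0/0, 1/0/2, 1/1/0, 1/1/2, 2/0/0, 2/0/2, 2/1/0, 2/1/2}
PSO∖claimed = {1/1/2}

missing: B.a=1 C.a=1 C.b=2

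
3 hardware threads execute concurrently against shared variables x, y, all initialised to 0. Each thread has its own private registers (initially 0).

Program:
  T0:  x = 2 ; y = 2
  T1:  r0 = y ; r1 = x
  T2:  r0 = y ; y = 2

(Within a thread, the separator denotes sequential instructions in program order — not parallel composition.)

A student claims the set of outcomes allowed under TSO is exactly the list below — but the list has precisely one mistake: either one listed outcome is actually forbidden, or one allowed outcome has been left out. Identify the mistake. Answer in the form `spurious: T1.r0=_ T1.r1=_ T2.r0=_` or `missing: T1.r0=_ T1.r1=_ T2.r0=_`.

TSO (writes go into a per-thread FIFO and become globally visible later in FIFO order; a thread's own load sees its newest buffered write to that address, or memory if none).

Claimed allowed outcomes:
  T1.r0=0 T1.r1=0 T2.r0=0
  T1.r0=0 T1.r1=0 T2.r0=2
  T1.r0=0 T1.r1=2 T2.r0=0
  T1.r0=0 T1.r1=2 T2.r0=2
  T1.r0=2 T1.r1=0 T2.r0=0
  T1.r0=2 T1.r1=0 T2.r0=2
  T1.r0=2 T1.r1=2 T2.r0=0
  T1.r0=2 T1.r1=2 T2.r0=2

outcome vector order: (T1.r0,T1.r1,T2.r0)
under TSO → (0,0,0), (0,0,2), (0,2,0), (0,2,2), (2,0,0), (2,2,0), (2,2,2)
claimed∖TSO = {(2,0,2)}

spurious: T1.r0=2 T1.r1=0 T2.r0=2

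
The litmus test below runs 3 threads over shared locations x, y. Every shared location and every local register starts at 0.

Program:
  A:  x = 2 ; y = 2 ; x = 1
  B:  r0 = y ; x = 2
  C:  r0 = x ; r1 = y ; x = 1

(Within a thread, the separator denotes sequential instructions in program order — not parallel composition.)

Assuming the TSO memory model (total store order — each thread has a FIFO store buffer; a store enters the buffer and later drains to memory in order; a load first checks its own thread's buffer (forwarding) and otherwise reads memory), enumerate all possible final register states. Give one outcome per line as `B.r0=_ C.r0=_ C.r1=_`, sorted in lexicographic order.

B.r0=0 C.r0=0 C.r1=0
B.r0=0 C.r0=0 C.r1=2
B.r0=0 C.r0=1 C.r1=2
B.r0=0 C.r0=2 C.r1=0
B.r0=0 C.r0=2 C.r1=2
B.r0=2 C.r0=0 C.r1=0
B.r0=2 C.r0=0 C.r1=2
B.r0=2 C.r0=1 C.r1=2
B.r0=2 C.r0=2 C.r1=0
B.r0=2 C.r0=2 C.r1=2

outcome vector order: (B.r0,C.r0,C.r1)
|TSO outcomes| = 10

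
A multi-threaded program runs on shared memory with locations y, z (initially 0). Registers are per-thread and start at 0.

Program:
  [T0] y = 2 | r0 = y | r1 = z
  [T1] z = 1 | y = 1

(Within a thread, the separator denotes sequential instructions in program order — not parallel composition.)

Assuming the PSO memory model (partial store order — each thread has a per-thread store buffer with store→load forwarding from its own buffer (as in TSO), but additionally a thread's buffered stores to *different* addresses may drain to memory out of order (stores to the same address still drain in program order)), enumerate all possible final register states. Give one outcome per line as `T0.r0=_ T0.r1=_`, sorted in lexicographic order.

T0.r0=1 T0.r1=0
T0.r0=1 T0.r1=1
T0.r0=2 T0.r1=0
T0.r0=2 T0.r1=1

outcome vector order: (T0.r0,T0.r1)
|PSO outcomes| = 4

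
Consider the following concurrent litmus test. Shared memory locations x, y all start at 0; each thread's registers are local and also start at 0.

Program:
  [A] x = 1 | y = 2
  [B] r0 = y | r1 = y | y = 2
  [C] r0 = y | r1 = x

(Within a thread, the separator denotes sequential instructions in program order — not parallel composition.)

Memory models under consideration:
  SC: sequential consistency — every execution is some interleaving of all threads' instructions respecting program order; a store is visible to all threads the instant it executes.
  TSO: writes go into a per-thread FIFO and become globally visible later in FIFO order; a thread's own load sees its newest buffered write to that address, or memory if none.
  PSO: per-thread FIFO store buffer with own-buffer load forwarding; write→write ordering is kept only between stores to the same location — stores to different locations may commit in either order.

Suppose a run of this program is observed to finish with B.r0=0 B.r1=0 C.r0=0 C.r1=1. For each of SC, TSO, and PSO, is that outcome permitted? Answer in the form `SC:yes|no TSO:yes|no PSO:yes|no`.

SC:yes TSO:yes PSO:yes

outcome vector order: (B.r0,B.r1,C.r0,C.r1)
under SC → <0 0 0 0>, <0 0 0 1>, <0 0 2 0>, <0 0 2 1>, <0 2 0 0>, <0 2 0 1>, <0 2 2 1>, <2 2 0 0>, <2 2 0 1>, <2 2 2 1>
under TSO → <0 0 0 0>, <0 0 0 1>, <0 0 2 0>, <0 0 2 1>, <0 2 0 0>, <0 2 0 1>, <0 2 2 1>, <2 2 0 0>, <2 2 0 1>, <2 2 2 1>
under PSO → <0 0 0 0>, <0 0 0 1>, <0 0 2 0>, <0 0 2 1>, <0 2 0 0>, <0 2 0 1>, <0 2 2 0>, <0 2 2 1>, <2 2 0 0>, <2 2 0 1>, <2 2 2 0>, <2 2 2 1>
target <0 0 0 1> ∈ {SC,TSO,PSO}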